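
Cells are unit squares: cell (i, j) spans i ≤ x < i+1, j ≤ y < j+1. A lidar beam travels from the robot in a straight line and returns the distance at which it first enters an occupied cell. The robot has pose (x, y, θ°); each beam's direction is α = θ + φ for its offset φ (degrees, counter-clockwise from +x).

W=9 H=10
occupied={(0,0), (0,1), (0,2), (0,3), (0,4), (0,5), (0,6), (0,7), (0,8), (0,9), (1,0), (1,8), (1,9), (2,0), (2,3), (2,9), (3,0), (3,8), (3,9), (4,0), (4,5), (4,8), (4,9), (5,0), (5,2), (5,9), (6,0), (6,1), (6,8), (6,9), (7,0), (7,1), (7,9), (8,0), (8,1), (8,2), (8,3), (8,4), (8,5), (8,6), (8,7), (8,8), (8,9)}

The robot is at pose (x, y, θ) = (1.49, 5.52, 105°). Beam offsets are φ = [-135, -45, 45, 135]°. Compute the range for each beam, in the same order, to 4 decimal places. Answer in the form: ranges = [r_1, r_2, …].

ranges = [5.0400, 3.0200, 0.5658, 0.9800]

beam 1: φ=-135°, α=330°
  direction (0.8660, -0.5000); cell (1,5); t to first gridline: x 0.5889, y 1.0400 (then +1.1547 / +2.0000)
    (2,5) via x @ 0.5889
    (2,4) via y @ 1.0400
    (3,4) via x @ 1.7436
    (4,4) via x @ 2.8983
    (4,3) via y @ 3.0400
    (5,3) via x @ 4.0530
    (5,2) via y @ 5.0400  # hit
  → r_1 = 5.0400
beam 2: φ=-45°, α=60°
  direction (0.5000, 0.8660); cell (1,5); t to first gridline: x 1.0200, y 0.5543 (then +2.0000 / +1.1547)
    (1,6) via y @ 0.5543
    (2,6) via x @ 1.0200
    (2,7) via y @ 1.7090
    (2,8) via y @ 2.8637
    (3,8) via x @ 3.0200  # hit
  → r_2 = 3.0200
beam 3: φ=45°, α=150°
  direction (-0.8660, 0.5000); cell (1,5); t to first gridline: x 0.5658, y 0.9600 (then +1.1547 / +2.0000)
    (0,5) via x @ 0.5658  # hit
  → r_3 = 0.5658
beam 4: φ=135°, α=240°
  direction (-0.5000, -0.8660); cell (1,5); t to first gridline: x 0.9800, y 0.6004 (then +2.0000 / +1.1547)
    (1,4) via y @ 0.6004
    (0,4) via x @ 0.9800  # hit
  → r_4 = 0.9800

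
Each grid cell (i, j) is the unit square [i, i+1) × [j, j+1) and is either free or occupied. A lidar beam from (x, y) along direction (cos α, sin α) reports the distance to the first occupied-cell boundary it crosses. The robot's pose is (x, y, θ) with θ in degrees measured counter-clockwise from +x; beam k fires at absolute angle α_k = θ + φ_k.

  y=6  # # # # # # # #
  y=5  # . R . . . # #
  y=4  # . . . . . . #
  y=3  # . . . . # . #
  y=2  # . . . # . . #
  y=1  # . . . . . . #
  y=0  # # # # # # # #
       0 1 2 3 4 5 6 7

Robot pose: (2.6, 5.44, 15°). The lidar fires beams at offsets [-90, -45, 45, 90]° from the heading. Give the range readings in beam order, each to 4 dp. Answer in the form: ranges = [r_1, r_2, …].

beam 1: φ=-90°, α=285°
  d=(0.2588,-0.9659)  start (2,5)  tX=1.5455 tY=0.4555  stride 1/|dx|=3.8637 1/|dy|=1.0353
    cross y-line → (2,4), t=0.4555
    cross y-line → (2,3), t=1.4908
    cross x-line → (3,3), t=1.5455
    cross y-line → (3,2), t=2.5261
    cross y-line → (3,1), t=3.5614
    cross y-line → (3,0), t=4.5966 (wall)
  → r_1 = 4.5966
beam 2: φ=-45°, α=330°
  d=(0.8660,-0.5000)  start (2,5)  tX=0.4619 tY=0.8800  stride 1/|dx|=1.1547 1/|dy|=2.0000
    cross x-line → (3,5), t=0.4619
    cross y-line → (3,4), t=0.8800
    cross x-line → (4,4), t=1.6166
    cross x-line → (5,4), t=2.7713
    cross y-line → (5,3), t=2.8800 (wall)
  → r_2 = 2.8800
beam 3: φ=45°, α=60°
  d=(0.5000,0.8660)  start (2,5)  tX=0.8000 tY=0.6466  stride 1/|dx|=2.0000 1/|dy|=1.1547
    cross y-line → (2,6), t=0.6466 (wall)
  → r_3 = 0.6466
beam 4: φ=90°, α=105°
  d=(-0.2588,0.9659)  start (2,5)  tX=2.3182 tY=0.5798  stride 1/|dx|=3.8637 1/|dy|=1.0353
    cross y-line → (2,6), t=0.5798 (wall)
  → r_4 = 0.5798

ranges = [4.5966, 2.8800, 0.6466, 0.5798]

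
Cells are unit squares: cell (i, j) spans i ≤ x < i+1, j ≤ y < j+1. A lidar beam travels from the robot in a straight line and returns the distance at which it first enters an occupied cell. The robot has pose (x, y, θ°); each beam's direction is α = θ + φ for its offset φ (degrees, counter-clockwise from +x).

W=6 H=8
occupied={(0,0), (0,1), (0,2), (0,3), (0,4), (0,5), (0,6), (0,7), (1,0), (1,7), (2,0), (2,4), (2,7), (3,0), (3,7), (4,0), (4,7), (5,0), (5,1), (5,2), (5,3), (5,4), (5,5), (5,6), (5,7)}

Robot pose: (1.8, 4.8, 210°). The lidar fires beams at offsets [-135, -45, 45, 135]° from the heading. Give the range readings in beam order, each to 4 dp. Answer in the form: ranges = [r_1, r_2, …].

beam 1: φ=-135°, α=75°
  direction (0.2588, 0.9659); cell (1,4); t to first gridline: x 0.7727, y 0.2071 (then +3.8637 / +1.0353)
    (1,5) via y @ 0.2071
    (2,5) via x @ 0.7727
    (2,6) via y @ 1.2423
    (2,7) via y @ 2.2776  # hit
  → r_1 = 2.2776
beam 2: φ=-45°, α=165°
  direction (-0.9659, 0.2588); cell (1,4); t to first gridline: x 0.8282, y 0.7727 (then +1.0353 / +3.8637)
    (1,5) via y @ 0.7727
    (0,5) via x @ 0.8282  # hit
  → r_2 = 0.8282
beam 3: φ=45°, α=255°
  direction (-0.2588, -0.9659); cell (1,4); t to first gridline: x 3.0910, y 0.8282 (then +3.8637 / +1.0353)
    (1,3) via y @ 0.8282
    (1,2) via y @ 1.8635
    (1,1) via y @ 2.8988
    (0,1) via x @ 3.0910  # hit
  → r_3 = 3.0910
beam 4: φ=135°, α=345°
  direction (0.9659, -0.2588); cell (1,4); t to first gridline: x 0.2071, y 3.0910 (then +1.0353 / +3.8637)
    (2,4) via x @ 0.2071  # hit
  → r_4 = 0.2071

ranges = [2.2776, 0.8282, 3.0910, 0.2071]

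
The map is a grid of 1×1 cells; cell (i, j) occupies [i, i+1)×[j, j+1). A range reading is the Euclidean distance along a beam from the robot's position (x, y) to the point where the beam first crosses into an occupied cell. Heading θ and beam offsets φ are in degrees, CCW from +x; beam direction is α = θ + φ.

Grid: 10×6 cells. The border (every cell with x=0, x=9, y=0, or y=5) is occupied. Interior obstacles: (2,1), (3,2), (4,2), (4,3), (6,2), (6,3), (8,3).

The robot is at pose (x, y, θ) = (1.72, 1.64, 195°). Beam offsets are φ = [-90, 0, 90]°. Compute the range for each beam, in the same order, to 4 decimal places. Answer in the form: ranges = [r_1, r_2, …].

ranges = [2.7819, 0.7454, 0.6626]

beam 1: φ=-90°, α=105°
  dir = (cos 105°, sin 105°) = (-0.2588, 0.9659); from cell (1,1)
  next x-line at t=2.7819, next y-line at t=0.3727; Δt_x=3.8637, Δt_y=1.0353
    y: enter (1,2) at t=0.3727
    y: enter (1,3) at t=1.4080
    y: enter (1,4) at t=2.4433
    x: enter (0,4) at t=2.7819 ← occupied
  → r_1 = 2.7819
beam 2: φ=0°, α=195°
  dir = (cos 195°, sin 195°) = (-0.9659, -0.2588); from cell (1,1)
  next x-line at t=0.7454, next y-line at t=2.4728; Δt_x=1.0353, Δt_y=3.8637
    x: enter (0,1) at t=0.7454 ← occupied
  → r_2 = 0.7454
beam 3: φ=90°, α=285°
  dir = (cos 285°, sin 285°) = (0.2588, -0.9659); from cell (1,1)
  next x-line at t=1.0818, next y-line at t=0.6626; Δt_x=3.8637, Δt_y=1.0353
    y: enter (1,0) at t=0.6626 ← occupied
  → r_3 = 0.6626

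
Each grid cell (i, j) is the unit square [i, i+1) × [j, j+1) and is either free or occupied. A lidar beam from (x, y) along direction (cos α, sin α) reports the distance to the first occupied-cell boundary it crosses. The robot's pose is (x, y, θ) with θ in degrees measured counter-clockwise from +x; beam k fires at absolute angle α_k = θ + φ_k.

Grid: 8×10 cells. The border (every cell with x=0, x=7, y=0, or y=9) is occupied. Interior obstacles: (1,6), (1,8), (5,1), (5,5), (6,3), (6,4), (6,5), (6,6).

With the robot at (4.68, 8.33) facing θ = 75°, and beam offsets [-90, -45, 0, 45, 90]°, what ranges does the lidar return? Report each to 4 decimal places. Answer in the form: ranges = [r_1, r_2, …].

ranges = [2.4018, 1.3400, 0.6936, 0.7736, 2.5887]

beam 1: φ=-90°, α=345°
  cosα=0.9659 sinα=-0.2588 | (4,8) | tMaxX 0.3313 tMaxY 1.2750 | tΔX 1.0353 tΔY 3.8637
    t=0.3313 [x] (5,8)
    t=1.2750 [y] (5,7)
    t=1.3666 [x] (6,7)
    t=2.4018 [x] (7,7) — stop
  → r_1 = 2.4018
beam 2: φ=-45°, α=30°
  cosα=0.8660 sinα=0.5000 | (4,8) | tMaxX 0.3695 tMaxY 1.3400 | tΔX 1.1547 tΔY 2.0000
    t=0.3695 [x] (5,8)
    t=1.3400 [y] (5,9) — stop
  → r_2 = 1.3400
beam 3: φ=0°, α=75°
  cosα=0.2588 sinα=0.9659 | (4,8) | tMaxX 1.2364 tMaxY 0.6936 | tΔX 3.8637 tΔY 1.0353
    t=0.6936 [y] (4,9) — stop
  → r_3 = 0.6936
beam 4: φ=45°, α=120°
  cosα=-0.5000 sinα=0.8660 | (4,8) | tMaxX 1.3600 tMaxY 0.7736 | tΔX 2.0000 tΔY 1.1547
    t=0.7736 [y] (4,9) — stop
  → r_4 = 0.7736
beam 5: φ=90°, α=165°
  cosα=-0.9659 sinα=0.2588 | (4,8) | tMaxX 0.7040 tMaxY 2.5887 | tΔX 1.0353 tΔY 3.8637
    t=0.7040 [x] (3,8)
    t=1.7393 [x] (2,8)
    t=2.5887 [y] (2,9) — stop
  → r_5 = 2.5887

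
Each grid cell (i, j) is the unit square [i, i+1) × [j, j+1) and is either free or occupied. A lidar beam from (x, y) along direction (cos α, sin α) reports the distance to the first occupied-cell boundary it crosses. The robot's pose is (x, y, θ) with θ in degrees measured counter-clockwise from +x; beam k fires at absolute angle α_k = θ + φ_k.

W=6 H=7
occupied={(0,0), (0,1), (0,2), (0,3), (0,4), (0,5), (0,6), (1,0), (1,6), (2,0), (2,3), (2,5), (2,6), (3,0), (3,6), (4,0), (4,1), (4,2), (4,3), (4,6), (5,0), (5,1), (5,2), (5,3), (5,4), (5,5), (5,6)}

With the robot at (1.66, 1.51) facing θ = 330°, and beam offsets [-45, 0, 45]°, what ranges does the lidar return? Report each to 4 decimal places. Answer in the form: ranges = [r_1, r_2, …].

beam 1: φ=-45°, α=285°
  d=(0.2588,-0.9659)  start (1,1)  tX=1.3137 tY=0.5280  stride 1/|dx|=3.8637 1/|dy|=1.0353
    cross y-line → (1,0), t=0.5280 (wall)
  → r_1 = 0.5280
beam 2: φ=0°, α=330°
  d=(0.8660,-0.5000)  start (1,1)  tX=0.3926 tY=1.0200  stride 1/|dx|=1.1547 1/|dy|=2.0000
    cross x-line → (2,1), t=0.3926
    cross y-line → (2,0), t=1.0200 (wall)
  → r_2 = 1.0200
beam 3: φ=45°, α=15°
  d=(0.9659,0.2588)  start (1,1)  tX=0.3520 tY=1.8932  stride 1/|dx|=1.0353 1/|dy|=3.8637
    cross x-line → (2,1), t=0.3520
    cross x-line → (3,1), t=1.3873
    cross y-line → (3,2), t=1.8932
    cross x-line → (4,2), t=2.4225 (wall)
  → r_3 = 2.4225

ranges = [0.5280, 1.0200, 2.4225]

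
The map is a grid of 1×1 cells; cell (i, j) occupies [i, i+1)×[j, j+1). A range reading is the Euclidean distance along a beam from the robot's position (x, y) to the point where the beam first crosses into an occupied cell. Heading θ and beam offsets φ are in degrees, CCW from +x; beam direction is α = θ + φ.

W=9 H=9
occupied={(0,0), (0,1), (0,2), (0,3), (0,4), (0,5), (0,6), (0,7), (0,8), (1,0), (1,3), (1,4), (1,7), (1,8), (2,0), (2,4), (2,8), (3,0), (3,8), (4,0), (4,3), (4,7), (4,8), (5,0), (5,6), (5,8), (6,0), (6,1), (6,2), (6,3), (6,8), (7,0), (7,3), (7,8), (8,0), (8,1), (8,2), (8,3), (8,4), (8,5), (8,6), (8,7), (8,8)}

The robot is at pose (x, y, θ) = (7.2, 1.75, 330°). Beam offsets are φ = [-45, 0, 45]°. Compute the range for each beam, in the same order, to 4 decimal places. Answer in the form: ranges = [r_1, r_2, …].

ranges = [0.7765, 0.9238, 0.8282]

beam 1: φ=-45°, α=285°
  direction (0.2588, -0.9659); cell (7,1); t to first gridline: x 3.0910, y 0.7765 (then +3.8637 / +1.0353)
    (7,0) via y @ 0.7765  # hit
  → r_1 = 0.7765
beam 2: φ=0°, α=330°
  direction (0.8660, -0.5000); cell (7,1); t to first gridline: x 0.9238, y 1.5000 (then +1.1547 / +2.0000)
    (8,1) via x @ 0.9238  # hit
  → r_2 = 0.9238
beam 3: φ=45°, α=15°
  direction (0.9659, 0.2588); cell (7,1); t to first gridline: x 0.8282, y 0.9659 (then +1.0353 / +3.8637)
    (8,1) via x @ 0.8282  # hit
  → r_3 = 0.8282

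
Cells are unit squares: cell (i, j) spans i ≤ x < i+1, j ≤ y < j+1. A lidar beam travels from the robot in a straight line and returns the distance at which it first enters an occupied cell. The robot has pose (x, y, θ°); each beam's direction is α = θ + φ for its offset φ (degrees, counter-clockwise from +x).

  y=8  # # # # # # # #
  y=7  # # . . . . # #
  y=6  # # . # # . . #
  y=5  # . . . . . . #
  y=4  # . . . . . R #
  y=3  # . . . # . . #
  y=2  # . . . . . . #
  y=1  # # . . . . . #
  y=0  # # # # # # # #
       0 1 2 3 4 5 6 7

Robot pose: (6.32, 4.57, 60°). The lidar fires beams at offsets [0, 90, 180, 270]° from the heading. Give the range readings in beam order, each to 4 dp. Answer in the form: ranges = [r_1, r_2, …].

ranges = [1.3600, 2.8600, 4.1223, 0.7852]

beam 1: φ=0°, α=60°
  dir = (cos 60°, sin 60°) = (0.5000, 0.8660); from cell (6,4)
  next x-line at t=1.3600, next y-line at t=0.4965; Δt_x=2.0000, Δt_y=1.1547
    y: enter (6,5) at t=0.4965
    x: enter (7,5) at t=1.3600 ← occupied
  → r_1 = 1.3600
beam 2: φ=90°, α=150°
  dir = (cos 150°, sin 150°) = (-0.8660, 0.5000); from cell (6,4)
  next x-line at t=0.3695, next y-line at t=0.8600; Δt_x=1.1547, Δt_y=2.0000
    x: enter (5,4) at t=0.3695
    y: enter (5,5) at t=0.8600
    x: enter (4,5) at t=1.5242
    x: enter (3,5) at t=2.6789
    y: enter (3,6) at t=2.8600 ← occupied
  → r_2 = 2.8600
beam 3: φ=180°, α=240°
  dir = (cos 240°, sin 240°) = (-0.5000, -0.8660); from cell (6,4)
  next x-line at t=0.6400, next y-line at t=0.6582; Δt_x=2.0000, Δt_y=1.1547
    x: enter (5,4) at t=0.6400
    y: enter (5,3) at t=0.6582
    y: enter (5,2) at t=1.8129
    x: enter (4,2) at t=2.6400
    y: enter (4,1) at t=2.9676
    y: enter (4,0) at t=4.1223 ← occupied
  → r_3 = 4.1223
beam 4: φ=270°, α=330°
  dir = (cos 330°, sin 330°) = (0.8660, -0.5000); from cell (6,4)
  next x-line at t=0.7852, next y-line at t=1.1400; Δt_x=1.1547, Δt_y=2.0000
    x: enter (7,4) at t=0.7852 ← occupied
  → r_4 = 0.7852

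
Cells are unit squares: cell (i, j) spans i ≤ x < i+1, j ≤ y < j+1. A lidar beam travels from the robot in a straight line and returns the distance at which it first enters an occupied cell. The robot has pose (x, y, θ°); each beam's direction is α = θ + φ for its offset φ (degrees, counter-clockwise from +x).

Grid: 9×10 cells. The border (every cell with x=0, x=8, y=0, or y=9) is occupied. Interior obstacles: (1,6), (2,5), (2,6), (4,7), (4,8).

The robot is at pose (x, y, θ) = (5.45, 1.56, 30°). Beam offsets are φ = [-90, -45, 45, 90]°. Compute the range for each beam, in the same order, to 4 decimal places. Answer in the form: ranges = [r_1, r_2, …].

ranges = [0.6466, 2.1637, 7.7025, 4.9000]

beam 1: φ=-90°, α=300°
  d=(0.5000,-0.8660)  start (5,1)  tX=1.1000 tY=0.6466  stride 1/|dx|=2.0000 1/|dy|=1.1547
    cross y-line → (5,0), t=0.6466 (wall)
  → r_1 = 0.6466
beam 2: φ=-45°, α=345°
  d=(0.9659,-0.2588)  start (5,1)  tX=0.5694 tY=2.1637  stride 1/|dx|=1.0353 1/|dy|=3.8637
    cross x-line → (6,1), t=0.5694
    cross x-line → (7,1), t=1.6047
    cross y-line → (7,0), t=2.1637 (wall)
  → r_2 = 2.1637
beam 3: φ=45°, α=75°
  d=(0.2588,0.9659)  start (5,1)  tX=2.1250 tY=0.4555  stride 1/|dx|=3.8637 1/|dy|=1.0353
    cross y-line → (5,2), t=0.4555
    cross y-line → (5,3), t=1.4908
    cross x-line → (6,3), t=2.1250
    cross y-line → (6,4), t=2.5261
    cross y-line → (6,5), t=3.5614
    cross y-line → (6,6), t=4.5966
    cross y-line → (6,7), t=5.6319
    cross x-line → (7,7), t=5.9887
    cross y-line → (7,8), t=6.6672
    cross y-line → (7,9), t=7.7025 (wall)
  → r_3 = 7.7025
beam 4: φ=90°, α=120°
  d=(-0.5000,0.8660)  start (5,1)  tX=0.9000 tY=0.5081  stride 1/|dx|=2.0000 1/|dy|=1.1547
    cross y-line → (5,2), t=0.5081
    cross x-line → (4,2), t=0.9000
    cross y-line → (4,3), t=1.6628
    cross y-line → (4,4), t=2.8175
    cross x-line → (3,4), t=2.9000
    cross y-line → (3,5), t=3.9722
    cross x-line → (2,5), t=4.9000 (wall)
  → r_4 = 4.9000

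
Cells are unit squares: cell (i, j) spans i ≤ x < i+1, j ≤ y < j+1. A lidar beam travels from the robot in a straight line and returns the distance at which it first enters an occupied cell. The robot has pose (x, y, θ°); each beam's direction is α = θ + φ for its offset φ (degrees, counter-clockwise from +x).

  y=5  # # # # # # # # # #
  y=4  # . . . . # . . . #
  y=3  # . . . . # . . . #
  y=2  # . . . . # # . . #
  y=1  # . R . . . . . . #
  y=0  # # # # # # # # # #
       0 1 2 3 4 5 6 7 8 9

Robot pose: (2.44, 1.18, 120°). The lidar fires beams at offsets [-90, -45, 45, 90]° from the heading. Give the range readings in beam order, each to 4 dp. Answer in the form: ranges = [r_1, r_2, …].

ranges = [2.9560, 3.9548, 1.4908, 0.3600]

beam 1: φ=-90°, α=30°
  d=(0.8660,0.5000)  start (2,1)  tX=0.6466 tY=1.6400  stride 1/|dx|=1.1547 1/|dy|=2.0000
    cross x-line → (3,1), t=0.6466
    cross y-line → (3,2), t=1.6400
    cross x-line → (4,2), t=1.8013
    cross x-line → (5,2), t=2.9560 (wall)
  → r_1 = 2.9560
beam 2: φ=-45°, α=75°
  d=(0.2588,0.9659)  start (2,1)  tX=2.1637 tY=0.8489  stride 1/|dx|=3.8637 1/|dy|=1.0353
    cross y-line → (2,2), t=0.8489
    cross y-line → (2,3), t=1.8842
    cross x-line → (3,3), t=2.1637
    cross y-line → (3,4), t=2.9195
    cross y-line → (3,5), t=3.9548 (wall)
  → r_2 = 3.9548
beam 3: φ=45°, α=165°
  d=(-0.9659,0.2588)  start (2,1)  tX=0.4555 tY=3.1682  stride 1/|dx|=1.0353 1/|dy|=3.8637
    cross x-line → (1,1), t=0.4555
    cross x-line → (0,1), t=1.4908 (wall)
  → r_3 = 1.4908
beam 4: φ=90°, α=210°
  d=(-0.8660,-0.5000)  start (2,1)  tX=0.5081 tY=0.3600  stride 1/|dx|=1.1547 1/|dy|=2.0000
    cross y-line → (2,0), t=0.3600 (wall)
  → r_4 = 0.3600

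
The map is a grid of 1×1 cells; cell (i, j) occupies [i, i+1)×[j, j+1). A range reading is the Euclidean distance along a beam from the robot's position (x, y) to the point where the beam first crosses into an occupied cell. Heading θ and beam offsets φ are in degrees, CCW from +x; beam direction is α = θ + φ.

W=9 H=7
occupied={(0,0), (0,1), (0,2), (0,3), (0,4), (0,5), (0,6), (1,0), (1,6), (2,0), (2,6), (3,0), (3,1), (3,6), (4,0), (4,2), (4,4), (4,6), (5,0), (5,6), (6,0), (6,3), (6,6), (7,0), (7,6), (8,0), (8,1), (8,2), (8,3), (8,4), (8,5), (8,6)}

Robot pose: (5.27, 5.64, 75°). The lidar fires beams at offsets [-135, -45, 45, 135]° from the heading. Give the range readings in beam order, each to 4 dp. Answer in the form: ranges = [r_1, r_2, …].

ranges = [1.8937, 0.7200, 0.4157, 1.2800]

beam 1: φ=-135°, α=300°
  d=(0.5000,-0.8660)  start (5,5)  tX=1.4600 tY=0.7390  stride 1/|dx|=2.0000 1/|dy|=1.1547
    cross y-line → (5,4), t=0.7390
    cross x-line → (6,4), t=1.4600
    cross y-line → (6,3), t=1.8937 (wall)
  → r_1 = 1.8937
beam 2: φ=-45°, α=30°
  d=(0.8660,0.5000)  start (5,5)  tX=0.8429 tY=0.7200  stride 1/|dx|=1.1547 1/|dy|=2.0000
    cross y-line → (5,6), t=0.7200 (wall)
  → r_2 = 0.7200
beam 3: φ=45°, α=120°
  d=(-0.5000,0.8660)  start (5,5)  tX=0.5400 tY=0.4157  stride 1/|dx|=2.0000 1/|dy|=1.1547
    cross y-line → (5,6), t=0.4157 (wall)
  → r_3 = 0.4157
beam 4: φ=135°, α=210°
  d=(-0.8660,-0.5000)  start (5,5)  tX=0.3118 tY=1.2800  stride 1/|dx|=1.1547 1/|dy|=2.0000
    cross x-line → (4,5), t=0.3118
    cross y-line → (4,4), t=1.2800 (wall)
  → r_4 = 1.2800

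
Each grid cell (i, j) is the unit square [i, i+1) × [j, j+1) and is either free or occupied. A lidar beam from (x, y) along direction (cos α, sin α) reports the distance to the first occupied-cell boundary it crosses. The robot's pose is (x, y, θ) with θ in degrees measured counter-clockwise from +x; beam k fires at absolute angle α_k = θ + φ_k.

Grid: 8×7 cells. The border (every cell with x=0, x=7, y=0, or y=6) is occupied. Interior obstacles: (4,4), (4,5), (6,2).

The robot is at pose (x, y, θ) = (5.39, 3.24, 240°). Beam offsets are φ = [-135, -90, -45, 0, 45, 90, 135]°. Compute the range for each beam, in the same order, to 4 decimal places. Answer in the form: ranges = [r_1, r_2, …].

ranges = [1.5068, 1.5200, 4.5449, 2.5865, 2.3190, 0.7044, 1.6668]

beam 1: φ=-135°, α=105°
  dir = (cos 105°, sin 105°) = (-0.2588, 0.9659); from cell (5,3)
  next x-line at t=1.5068, next y-line at t=0.7868; Δt_x=3.8637, Δt_y=1.0353
    y: enter (5,4) at t=0.7868
    x: enter (4,4) at t=1.5068 ← occupied
  → r_1 = 1.5068
beam 2: φ=-90°, α=150°
  dir = (cos 150°, sin 150°) = (-0.8660, 0.5000); from cell (5,3)
  next x-line at t=0.4503, next y-line at t=1.5200; Δt_x=1.1547, Δt_y=2.0000
    x: enter (4,3) at t=0.4503
    y: enter (4,4) at t=1.5200 ← occupied
  → r_2 = 1.5200
beam 3: φ=-45°, α=195°
  dir = (cos 195°, sin 195°) = (-0.9659, -0.2588); from cell (5,3)
  next x-line at t=0.4038, next y-line at t=0.9273; Δt_x=1.0353, Δt_y=3.8637
    x: enter (4,3) at t=0.4038
    y: enter (4,2) at t=0.9273
    x: enter (3,2) at t=1.4390
    x: enter (2,2) at t=2.4743
    x: enter (1,2) at t=3.5096
    x: enter (0,2) at t=4.5449 ← occupied
  → r_3 = 4.5449
beam 4: φ=0°, α=240°
  dir = (cos 240°, sin 240°) = (-0.5000, -0.8660); from cell (5,3)
  next x-line at t=0.7800, next y-line at t=0.2771; Δt_x=2.0000, Δt_y=1.1547
    y: enter (5,2) at t=0.2771
    x: enter (4,2) at t=0.7800
    y: enter (4,1) at t=1.4318
    y: enter (4,0) at t=2.5865 ← occupied
  → r_4 = 2.5865
beam 5: φ=45°, α=285°
  dir = (cos 285°, sin 285°) = (0.2588, -0.9659); from cell (5,3)
  next x-line at t=2.3569, next y-line at t=0.2485; Δt_x=3.8637, Δt_y=1.0353
    y: enter (5,2) at t=0.2485
    y: enter (5,1) at t=1.2837
    y: enter (5,0) at t=2.3190 ← occupied
  → r_5 = 2.3190
beam 6: φ=90°, α=330°
  dir = (cos 330°, sin 330°) = (0.8660, -0.5000); from cell (5,3)
  next x-line at t=0.7044, next y-line at t=0.4800; Δt_x=1.1547, Δt_y=2.0000
    y: enter (5,2) at t=0.4800
    x: enter (6,2) at t=0.7044 ← occupied
  → r_6 = 0.7044
beam 7: φ=135°, α=15°
  dir = (cos 15°, sin 15°) = (0.9659, 0.2588); from cell (5,3)
  next x-line at t=0.6315, next y-line at t=2.9364; Δt_x=1.0353, Δt_y=3.8637
    x: enter (6,3) at t=0.6315
    x: enter (7,3) at t=1.6668 ← occupied
  → r_7 = 1.6668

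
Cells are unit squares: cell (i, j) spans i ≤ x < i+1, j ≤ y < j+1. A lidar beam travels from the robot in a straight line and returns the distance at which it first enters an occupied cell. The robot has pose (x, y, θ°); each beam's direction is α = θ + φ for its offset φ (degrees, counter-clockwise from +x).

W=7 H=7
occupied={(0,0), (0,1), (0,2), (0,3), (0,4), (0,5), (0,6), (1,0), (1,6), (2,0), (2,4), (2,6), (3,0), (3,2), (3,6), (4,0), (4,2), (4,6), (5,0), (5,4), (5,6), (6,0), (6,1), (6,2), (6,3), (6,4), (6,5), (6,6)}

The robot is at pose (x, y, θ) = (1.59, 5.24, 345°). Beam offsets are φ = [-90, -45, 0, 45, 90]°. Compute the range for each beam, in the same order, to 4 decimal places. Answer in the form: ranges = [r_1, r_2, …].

beam 1: φ=-90°, α=255°
  dir = (cos 255°, sin 255°) = (-0.2588, -0.9659); from cell (1,5)
  next x-line at t=2.2796, next y-line at t=0.2485; Δt_x=3.8637, Δt_y=1.0353
    y: enter (1,4) at t=0.2485
    y: enter (1,3) at t=1.2837
    x: enter (0,3) at t=2.2796 ← occupied
  → r_1 = 2.2796
beam 2: φ=-45°, α=300°
  dir = (cos 300°, sin 300°) = (0.5000, -0.8660); from cell (1,5)
  next x-line at t=0.8200, next y-line at t=0.2771; Δt_x=2.0000, Δt_y=1.1547
    y: enter (1,4) at t=0.2771
    x: enter (2,4) at t=0.8200 ← occupied
  → r_2 = 0.8200
beam 3: φ=0°, α=345°
  dir = (cos 345°, sin 345°) = (0.9659, -0.2588); from cell (1,5)
  next x-line at t=0.4245, next y-line at t=0.9273; Δt_x=1.0353, Δt_y=3.8637
    x: enter (2,5) at t=0.4245
    y: enter (2,4) at t=0.9273 ← occupied
  → r_3 = 0.9273
beam 4: φ=45°, α=30°
  dir = (cos 30°, sin 30°) = (0.8660, 0.5000); from cell (1,5)
  next x-line at t=0.4734, next y-line at t=1.5200; Δt_x=1.1547, Δt_y=2.0000
    x: enter (2,5) at t=0.4734
    y: enter (2,6) at t=1.5200 ← occupied
  → r_4 = 1.5200
beam 5: φ=90°, α=75°
  dir = (cos 75°, sin 75°) = (0.2588, 0.9659); from cell (1,5)
  next x-line at t=1.5841, next y-line at t=0.7868; Δt_x=3.8637, Δt_y=1.0353
    y: enter (1,6) at t=0.7868 ← occupied
  → r_5 = 0.7868

ranges = [2.2796, 0.8200, 0.9273, 1.5200, 0.7868]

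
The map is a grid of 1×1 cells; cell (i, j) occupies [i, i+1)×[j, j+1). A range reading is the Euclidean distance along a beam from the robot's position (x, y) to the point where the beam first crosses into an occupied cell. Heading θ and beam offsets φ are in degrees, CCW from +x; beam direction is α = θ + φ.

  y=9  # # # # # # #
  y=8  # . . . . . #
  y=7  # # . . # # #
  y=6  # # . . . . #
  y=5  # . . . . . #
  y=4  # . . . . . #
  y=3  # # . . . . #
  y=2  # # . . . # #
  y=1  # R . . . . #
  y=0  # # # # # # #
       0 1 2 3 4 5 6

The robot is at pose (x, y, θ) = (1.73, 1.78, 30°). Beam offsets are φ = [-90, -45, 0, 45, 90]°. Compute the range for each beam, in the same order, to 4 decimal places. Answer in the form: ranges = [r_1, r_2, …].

beam 1: φ=-90°, α=300°
  cosα=0.5000 sinα=-0.8660 | (1,1) | tMaxX 0.5400 tMaxY 0.9007 | tΔX 2.0000 tΔY 1.1547
    t=0.5400 [x] (2,1)
    t=0.9007 [y] (2,0) — stop
  → r_1 = 0.9007
beam 2: φ=-45°, α=345°
  cosα=0.9659 sinα=-0.2588 | (1,1) | tMaxX 0.2795 tMaxY 3.0137 | tΔX 1.0353 tΔY 3.8637
    t=0.2795 [x] (2,1)
    t=1.3148 [x] (3,1)
    t=2.3501 [x] (4,1)
    t=3.0137 [y] (4,0) — stop
  → r_2 = 3.0137
beam 3: φ=0°, α=30°
  cosα=0.8660 sinα=0.5000 | (1,1) | tMaxX 0.3118 tMaxY 0.4400 | tΔX 1.1547 tΔY 2.0000
    t=0.3118 [x] (2,1)
    t=0.4400 [y] (2,2)
    t=1.4665 [x] (3,2)
    t=2.4400 [y] (3,3)
    t=2.6212 [x] (4,3)
    t=3.7759 [x] (5,3)
    t=4.4400 [y] (5,4)
    t=4.9306 [x] (6,4) — stop
  → r_3 = 4.9306
beam 4: φ=45°, α=75°
  cosα=0.2588 sinα=0.9659 | (1,1) | tMaxX 1.0432 tMaxY 0.2278 | tΔX 3.8637 tΔY 1.0353
    t=0.2278 [y] (1,2) — stop
  → r_4 = 0.2278
beam 5: φ=90°, α=120°
  cosα=-0.5000 sinα=0.8660 | (1,1) | tMaxX 1.4600 tMaxY 0.2540 | tΔX 2.0000 tΔY 1.1547
    t=0.2540 [y] (1,2) — stop
  → r_5 = 0.2540

ranges = [0.9007, 3.0137, 4.9306, 0.2278, 0.2540]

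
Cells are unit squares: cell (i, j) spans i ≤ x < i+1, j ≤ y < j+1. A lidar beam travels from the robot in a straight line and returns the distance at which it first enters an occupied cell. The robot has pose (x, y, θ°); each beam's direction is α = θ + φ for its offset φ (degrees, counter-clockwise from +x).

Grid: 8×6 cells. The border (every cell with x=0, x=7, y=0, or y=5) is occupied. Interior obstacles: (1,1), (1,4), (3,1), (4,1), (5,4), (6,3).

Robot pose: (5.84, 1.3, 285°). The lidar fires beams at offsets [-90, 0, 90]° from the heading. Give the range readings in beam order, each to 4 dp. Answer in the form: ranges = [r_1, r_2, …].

beam 1: φ=-90°, α=195°
  dir = (cos 195°, sin 195°) = (-0.9659, -0.2588); from cell (5,1)
  next x-line at t=0.8696, next y-line at t=1.1591; Δt_x=1.0353, Δt_y=3.8637
    x: enter (4,1) at t=0.8696 ← occupied
  → r_1 = 0.8696
beam 2: φ=0°, α=285°
  dir = (cos 285°, sin 285°) = (0.2588, -0.9659); from cell (5,1)
  next x-line at t=0.6182, next y-line at t=0.3106; Δt_x=3.8637, Δt_y=1.0353
    y: enter (5,0) at t=0.3106 ← occupied
  → r_2 = 0.3106
beam 3: φ=90°, α=15°
  dir = (cos 15°, sin 15°) = (0.9659, 0.2588); from cell (5,1)
  next x-line at t=0.1656, next y-line at t=2.7046; Δt_x=1.0353, Δt_y=3.8637
    x: enter (6,1) at t=0.1656
    x: enter (7,1) at t=1.2009 ← occupied
  → r_3 = 1.2009

ranges = [0.8696, 0.3106, 1.2009]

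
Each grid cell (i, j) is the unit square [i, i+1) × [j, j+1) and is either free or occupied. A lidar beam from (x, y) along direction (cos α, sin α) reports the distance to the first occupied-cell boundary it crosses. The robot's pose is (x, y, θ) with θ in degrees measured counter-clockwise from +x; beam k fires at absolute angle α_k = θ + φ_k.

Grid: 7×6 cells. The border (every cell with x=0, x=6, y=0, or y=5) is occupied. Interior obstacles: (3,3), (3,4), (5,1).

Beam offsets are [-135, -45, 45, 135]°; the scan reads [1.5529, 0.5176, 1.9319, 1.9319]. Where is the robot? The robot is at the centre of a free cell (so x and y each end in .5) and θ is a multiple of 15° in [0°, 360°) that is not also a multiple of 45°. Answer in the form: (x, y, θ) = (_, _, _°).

The pose lattice has 17·16 = 272 candidates. Test each by forward raycasting.
  (2.5, 4.5, 165°): beam 1 = 0.5774 ≠ 1.5529 ✗
  (1.5, 3.5, 30°): beam 1 = 1.9319 ≠ 1.5529 ✗
  (4.5, 4.5, 195°): beam 1 = 0.5774 ≠ 1.5529 ✗
  (5.5, 4.5, 300°): beam 2 = 3.6235 ≠ 0.5176 ✗
  …
  (2.5, 1.5, 300°): r_1=1.5529, r_2=0.5176, r_3=1.9319, r_4=1.9319 — all match ✓
Only this pose fits every beam.

(x, y, θ) = (2.5, 1.5, 300°)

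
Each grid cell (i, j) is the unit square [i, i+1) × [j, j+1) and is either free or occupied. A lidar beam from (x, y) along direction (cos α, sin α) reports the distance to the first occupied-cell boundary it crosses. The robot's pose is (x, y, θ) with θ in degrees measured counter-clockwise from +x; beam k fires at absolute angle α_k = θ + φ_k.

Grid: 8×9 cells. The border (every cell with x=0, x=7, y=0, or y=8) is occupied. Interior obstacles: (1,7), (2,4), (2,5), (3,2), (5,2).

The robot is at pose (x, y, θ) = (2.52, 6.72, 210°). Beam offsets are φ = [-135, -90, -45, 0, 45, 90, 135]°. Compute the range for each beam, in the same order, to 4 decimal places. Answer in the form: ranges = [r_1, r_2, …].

ranges = [1.3252, 1.0400, 1.0818, 1.7551, 0.7454, 0.8314, 4.6380]

beam 1: φ=-135°, α=75°
  cosα=0.2588 sinα=0.9659 | (2,6) | tMaxX 1.8546 tMaxY 0.2899 | tΔX 3.8637 tΔY 1.0353
    t=0.2899 [y] (2,7)
    t=1.3252 [y] (2,8) — stop
  → r_1 = 1.3252
beam 2: φ=-90°, α=120°
  cosα=-0.5000 sinα=0.8660 | (2,6) | tMaxX 1.0400 tMaxY 0.3233 | tΔX 2.0000 tΔY 1.1547
    t=0.3233 [y] (2,7)
    t=1.0400 [x] (1,7) — stop
  → r_2 = 1.0400
beam 3: φ=-45°, α=165°
  cosα=-0.9659 sinα=0.2588 | (2,6) | tMaxX 0.5383 tMaxY 1.0818 | tΔX 1.0353 tΔY 3.8637
    t=0.5383 [x] (1,6)
    t=1.0818 [y] (1,7) — stop
  → r_3 = 1.0818
beam 4: φ=0°, α=210°
  cosα=-0.8660 sinα=-0.5000 | (2,6) | tMaxX 0.6004 tMaxY 1.4400 | tΔX 1.1547 tΔY 2.0000
    t=0.6004 [x] (1,6)
    t=1.4400 [y] (1,5)
    t=1.7551 [x] (0,5) — stop
  → r_4 = 1.7551
beam 5: φ=45°, α=255°
  cosα=-0.2588 sinα=-0.9659 | (2,6) | tMaxX 2.0091 tMaxY 0.7454 | tΔX 3.8637 tΔY 1.0353
    t=0.7454 [y] (2,5) — stop
  → r_5 = 0.7454
beam 6: φ=90°, α=300°
  cosα=0.5000 sinα=-0.8660 | (2,6) | tMaxX 0.9600 tMaxY 0.8314 | tΔX 2.0000 tΔY 1.1547
    t=0.8314 [y] (2,5) — stop
  → r_6 = 0.8314
beam 7: φ=135°, α=345°
  cosα=0.9659 sinα=-0.2588 | (2,6) | tMaxX 0.4969 tMaxY 2.7819 | tΔX 1.0353 tΔY 3.8637
    t=0.4969 [x] (3,6)
    t=1.5322 [x] (4,6)
    t=2.5675 [x] (5,6)
    t=2.7819 [y] (5,5)
    t=3.6028 [x] (6,5)
    t=4.6380 [x] (7,5) — stop
  → r_7 = 4.6380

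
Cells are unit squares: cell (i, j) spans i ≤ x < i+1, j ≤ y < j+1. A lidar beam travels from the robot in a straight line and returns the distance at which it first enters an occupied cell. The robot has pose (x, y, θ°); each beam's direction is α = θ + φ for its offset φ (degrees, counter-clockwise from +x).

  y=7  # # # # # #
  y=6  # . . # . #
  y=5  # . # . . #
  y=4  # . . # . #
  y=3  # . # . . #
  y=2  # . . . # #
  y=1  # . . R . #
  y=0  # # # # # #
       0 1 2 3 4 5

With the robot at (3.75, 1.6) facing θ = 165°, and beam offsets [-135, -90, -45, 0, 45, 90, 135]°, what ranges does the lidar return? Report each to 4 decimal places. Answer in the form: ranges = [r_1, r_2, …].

ranges = [0.8000, 0.9659, 1.6166, 2.8470, 1.2000, 0.6212, 0.6928]

beam 1: φ=-135°, α=30°
  dir = (cos 30°, sin 30°) = (0.8660, 0.5000); from cell (3,1)
  next x-line at t=0.2887, next y-line at t=0.8000; Δt_x=1.1547, Δt_y=2.0000
    x: enter (4,1) at t=0.2887
    y: enter (4,2) at t=0.8000 ← occupied
  → r_1 = 0.8000
beam 2: φ=-90°, α=75°
  dir = (cos 75°, sin 75°) = (0.2588, 0.9659); from cell (3,1)
  next x-line at t=0.9659, next y-line at t=0.4141; Δt_x=3.8637, Δt_y=1.0353
    y: enter (3,2) at t=0.4141
    x: enter (4,2) at t=0.9659 ← occupied
  → r_2 = 0.9659
beam 3: φ=-45°, α=120°
  dir = (cos 120°, sin 120°) = (-0.5000, 0.8660); from cell (3,1)
  next x-line at t=1.5000, next y-line at t=0.4619; Δt_x=2.0000, Δt_y=1.1547
    y: enter (3,2) at t=0.4619
    x: enter (2,2) at t=1.5000
    y: enter (2,3) at t=1.6166 ← occupied
  → r_3 = 1.6166
beam 4: φ=0°, α=165°
  dir = (cos 165°, sin 165°) = (-0.9659, 0.2588); from cell (3,1)
  next x-line at t=0.7765, next y-line at t=1.5455; Δt_x=1.0353, Δt_y=3.8637
    x: enter (2,1) at t=0.7765
    y: enter (2,2) at t=1.5455
    x: enter (1,2) at t=1.8117
    x: enter (0,2) at t=2.8470 ← occupied
  → r_4 = 2.8470
beam 5: φ=45°, α=210°
  dir = (cos 210°, sin 210°) = (-0.8660, -0.5000); from cell (3,1)
  next x-line at t=0.8660, next y-line at t=1.2000; Δt_x=1.1547, Δt_y=2.0000
    x: enter (2,1) at t=0.8660
    y: enter (2,0) at t=1.2000 ← occupied
  → r_5 = 1.2000
beam 6: φ=90°, α=255°
  dir = (cos 255°, sin 255°) = (-0.2588, -0.9659); from cell (3,1)
  next x-line at t=2.8978, next y-line at t=0.6212; Δt_x=3.8637, Δt_y=1.0353
    y: enter (3,0) at t=0.6212 ← occupied
  → r_6 = 0.6212
beam 7: φ=135°, α=300°
  dir = (cos 300°, sin 300°) = (0.5000, -0.8660); from cell (3,1)
  next x-line at t=0.5000, next y-line at t=0.6928; Δt_x=2.0000, Δt_y=1.1547
    x: enter (4,1) at t=0.5000
    y: enter (4,0) at t=0.6928 ← occupied
  → r_7 = 0.6928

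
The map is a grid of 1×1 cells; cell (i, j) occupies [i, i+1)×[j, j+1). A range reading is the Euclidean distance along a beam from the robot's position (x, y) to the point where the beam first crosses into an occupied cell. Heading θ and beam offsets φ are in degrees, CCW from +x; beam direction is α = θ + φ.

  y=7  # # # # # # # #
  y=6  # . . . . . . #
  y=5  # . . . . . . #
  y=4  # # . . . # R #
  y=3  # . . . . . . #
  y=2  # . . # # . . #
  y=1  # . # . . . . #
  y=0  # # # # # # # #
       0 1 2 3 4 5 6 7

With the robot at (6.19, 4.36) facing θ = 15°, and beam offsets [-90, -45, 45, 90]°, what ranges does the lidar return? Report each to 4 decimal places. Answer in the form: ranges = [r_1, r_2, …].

ranges = [3.1296, 0.9353, 1.6200, 2.7331]

beam 1: φ=-90°, α=285°
  d=(0.2588,-0.9659)  start (6,4)  tX=3.1296 tY=0.3727  stride 1/|dx|=3.8637 1/|dy|=1.0353
    cross y-line → (6,3), t=0.3727
    cross y-line → (6,2), t=1.4080
    cross y-line → (6,1), t=2.4433
    cross x-line → (7,1), t=3.1296 (wall)
  → r_1 = 3.1296
beam 2: φ=-45°, α=330°
  d=(0.8660,-0.5000)  start (6,4)  tX=0.9353 tY=0.7200  stride 1/|dx|=1.1547 1/|dy|=2.0000
    cross y-line → (6,3), t=0.7200
    cross x-line → (7,3), t=0.9353 (wall)
  → r_2 = 0.9353
beam 3: φ=45°, α=60°
  d=(0.5000,0.8660)  start (6,4)  tX=1.6200 tY=0.7390  stride 1/|dx|=2.0000 1/|dy|=1.1547
    cross y-line → (6,5), t=0.7390
    cross x-line → (7,5), t=1.6200 (wall)
  → r_3 = 1.6200
beam 4: φ=90°, α=105°
  d=(-0.2588,0.9659)  start (6,4)  tX=0.7341 tY=0.6626  stride 1/|dx|=3.8637 1/|dy|=1.0353
    cross y-line → (6,5), t=0.6626
    cross x-line → (5,5), t=0.7341
    cross y-line → (5,6), t=1.6979
    cross y-line → (5,7), t=2.7331 (wall)
  → r_4 = 2.7331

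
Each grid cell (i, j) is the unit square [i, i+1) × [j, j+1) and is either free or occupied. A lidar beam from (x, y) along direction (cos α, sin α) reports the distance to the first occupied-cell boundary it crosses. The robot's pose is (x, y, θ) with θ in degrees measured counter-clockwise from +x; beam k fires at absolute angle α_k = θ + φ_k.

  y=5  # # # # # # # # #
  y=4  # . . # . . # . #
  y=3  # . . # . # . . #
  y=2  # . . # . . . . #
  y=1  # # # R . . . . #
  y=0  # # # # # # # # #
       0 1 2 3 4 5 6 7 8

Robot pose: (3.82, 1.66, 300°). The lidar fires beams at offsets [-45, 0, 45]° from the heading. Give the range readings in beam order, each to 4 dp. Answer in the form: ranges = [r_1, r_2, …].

beam 1: φ=-45°, α=255°
  direction (-0.2588, -0.9659); cell (3,1); t to first gridline: x 3.1682, y 0.6833 (then +3.8637 / +1.0353)
    (3,0) via y @ 0.6833  # hit
  → r_1 = 0.6833
beam 2: φ=0°, α=300°
  direction (0.5000, -0.8660); cell (3,1); t to first gridline: x 0.3600, y 0.7621 (then +2.0000 / +1.1547)
    (4,1) via x @ 0.3600
    (4,0) via y @ 0.7621  # hit
  → r_2 = 0.7621
beam 3: φ=45°, α=345°
  direction (0.9659, -0.2588); cell (3,1); t to first gridline: x 0.1863, y 2.5500 (then +1.0353 / +3.8637)
    (4,1) via x @ 0.1863
    (5,1) via x @ 1.2216
    (6,1) via x @ 2.2569
    (6,0) via y @ 2.5500  # hit
  → r_3 = 2.5500

ranges = [0.6833, 0.7621, 2.5500]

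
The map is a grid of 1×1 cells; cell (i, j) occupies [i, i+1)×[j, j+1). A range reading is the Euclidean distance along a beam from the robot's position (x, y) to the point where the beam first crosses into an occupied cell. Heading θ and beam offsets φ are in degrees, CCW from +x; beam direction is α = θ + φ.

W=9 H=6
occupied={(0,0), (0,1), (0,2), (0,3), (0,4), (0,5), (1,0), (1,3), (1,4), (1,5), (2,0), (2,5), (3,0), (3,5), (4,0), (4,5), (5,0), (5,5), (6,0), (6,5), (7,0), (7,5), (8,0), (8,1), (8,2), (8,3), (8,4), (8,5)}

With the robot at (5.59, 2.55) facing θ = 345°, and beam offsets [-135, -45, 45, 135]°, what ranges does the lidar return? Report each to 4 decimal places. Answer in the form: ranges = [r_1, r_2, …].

ranges = [3.1000, 1.7898, 2.7828, 2.8290]

beam 1: φ=-135°, α=210°
  cosα=-0.8660 sinα=-0.5000 | (5,2) | tMaxX 0.6813 tMaxY 1.1000 | tΔX 1.1547 tΔY 2.0000
    t=0.6813 [x] (4,2)
    t=1.1000 [y] (4,1)
    t=1.8360 [x] (3,1)
    t=2.9907 [x] (2,1)
    t=3.1000 [y] (2,0) — stop
  → r_1 = 3.1000
beam 2: φ=-45°, α=300°
  cosα=0.5000 sinα=-0.8660 | (5,2) | tMaxX 0.8200 tMaxY 0.6351 | tΔX 2.0000 tΔY 1.1547
    t=0.6351 [y] (5,1)
    t=0.8200 [x] (6,1)
    t=1.7898 [y] (6,0) — stop
  → r_2 = 1.7898
beam 3: φ=45°, α=30°
  cosα=0.8660 sinα=0.5000 | (5,2) | tMaxX 0.4734 tMaxY 0.9000 | tΔX 1.1547 tΔY 2.0000
    t=0.4734 [x] (6,2)
    t=0.9000 [y] (6,3)
    t=1.6281 [x] (7,3)
    t=2.7828 [x] (8,3) — stop
  → r_3 = 2.7828
beam 4: φ=135°, α=120°
  cosα=-0.5000 sinα=0.8660 | (5,2) | tMaxX 1.1800 tMaxY 0.5196 | tΔX 2.0000 tΔY 1.1547
    t=0.5196 [y] (5,3)
    t=1.1800 [x] (4,3)
    t=1.6743 [y] (4,4)
    t=2.8290 [y] (4,5) — stop
  → r_4 = 2.8290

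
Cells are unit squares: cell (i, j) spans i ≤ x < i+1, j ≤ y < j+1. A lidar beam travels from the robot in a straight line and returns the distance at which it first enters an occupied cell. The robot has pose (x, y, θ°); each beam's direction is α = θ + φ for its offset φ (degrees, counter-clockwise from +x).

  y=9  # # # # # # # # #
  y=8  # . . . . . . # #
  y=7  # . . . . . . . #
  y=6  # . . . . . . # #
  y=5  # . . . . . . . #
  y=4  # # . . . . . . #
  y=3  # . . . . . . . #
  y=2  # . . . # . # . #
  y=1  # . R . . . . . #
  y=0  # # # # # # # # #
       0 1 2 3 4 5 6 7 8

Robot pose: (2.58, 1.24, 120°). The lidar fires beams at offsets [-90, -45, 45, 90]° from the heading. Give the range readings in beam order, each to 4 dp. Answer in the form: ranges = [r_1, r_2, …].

beam 1: φ=-90°, α=30°
  dir = (cos 30°, sin 30°) = (0.8660, 0.5000); from cell (2,1)
  next x-line at t=0.4850, next y-line at t=1.5200; Δt_x=1.1547, Δt_y=2.0000
    x: enter (3,1) at t=0.4850
    y: enter (3,2) at t=1.5200
    x: enter (4,2) at t=1.6397 ← occupied
  → r_1 = 1.6397
beam 2: φ=-45°, α=75°
  dir = (cos 75°, sin 75°) = (0.2588, 0.9659); from cell (2,1)
  next x-line at t=1.6228, next y-line at t=0.7868; Δt_x=3.8637, Δt_y=1.0353
    y: enter (2,2) at t=0.7868
    x: enter (3,2) at t=1.6228
    y: enter (3,3) at t=1.8221
    y: enter (3,4) at t=2.8574
    y: enter (3,5) at t=3.8926
    y: enter (3,6) at t=4.9279
    x: enter (4,6) at t=5.4865
    y: enter (4,7) at t=5.9632
    y: enter (4,8) at t=6.9985
    y: enter (4,9) at t=8.0337 ← occupied
  → r_2 = 8.0337
beam 3: φ=45°, α=165°
  dir = (cos 165°, sin 165°) = (-0.9659, 0.2588); from cell (2,1)
  next x-line at t=0.6005, next y-line at t=2.9364; Δt_x=1.0353, Δt_y=3.8637
    x: enter (1,1) at t=0.6005
    x: enter (0,1) at t=1.6357 ← occupied
  → r_3 = 1.6357
beam 4: φ=90°, α=210°
  dir = (cos 210°, sin 210°) = (-0.8660, -0.5000); from cell (2,1)
  next x-line at t=0.6697, next y-line at t=0.4800; Δt_x=1.1547, Δt_y=2.0000
    y: enter (2,0) at t=0.4800 ← occupied
  → r_4 = 0.4800

ranges = [1.6397, 8.0337, 1.6357, 0.4800]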